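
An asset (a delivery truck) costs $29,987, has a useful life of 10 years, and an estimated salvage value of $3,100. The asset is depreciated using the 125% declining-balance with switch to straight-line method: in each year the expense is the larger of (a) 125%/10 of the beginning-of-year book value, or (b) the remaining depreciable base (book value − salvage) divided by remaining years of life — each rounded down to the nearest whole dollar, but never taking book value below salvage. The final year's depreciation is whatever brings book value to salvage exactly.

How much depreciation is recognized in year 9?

Depreciable base = $29,987 − $3,100 = $26,887.
Year 1: DB = ⌊$29,987 × 125%/10⌋ = $3,748; SL = ⌊$26,887/10⌋ = $2,688 → take DB $3,748. Book value $26,239.
Year 2: DB = ⌊$26,239 × 125%/10⌋ = $3,279; SL = ⌊$23,139/9⌋ = $2,571 → take DB $3,279. Book value $22,960.
Year 3: DB = ⌊$22,960 × 125%/10⌋ = $2,870; SL = ⌊$19,860/8⌋ = $2,482 → take DB $2,870. Book value $20,090.
Year 4: DB = ⌊$20,090 × 125%/10⌋ = $2,511; SL = ⌊$16,990/7⌋ = $2,427 → take DB $2,511. Book value $17,579.
Year 5: DB = ⌊$17,579 × 125%/10⌋ = $2,197; SL = ⌊$14,479/6⌋ = $2,413 → take SL $2,413. Book value $15,166.
Year 6: DB = ⌊$15,166 × 125%/10⌋ = $1,895; SL = ⌊$12,066/5⌋ = $2,413 → take SL $2,413. Book value $12,753.
Year 7: DB = ⌊$12,753 × 125%/10⌋ = $1,594; SL = ⌊$9,653/4⌋ = $2,413 → take SL $2,413. Book value $10,340.
Year 8: DB = ⌊$10,340 × 125%/10⌋ = $1,292; SL = ⌊$7,240/3⌋ = $2,413 → take SL $2,413. Book value $7,927.
Year 9: DB = ⌊$7,927 × 125%/10⌋ = $990; SL = ⌊$4,827/2⌋ = $2,413 → take SL $2,413. Book value $5,514.

$2,413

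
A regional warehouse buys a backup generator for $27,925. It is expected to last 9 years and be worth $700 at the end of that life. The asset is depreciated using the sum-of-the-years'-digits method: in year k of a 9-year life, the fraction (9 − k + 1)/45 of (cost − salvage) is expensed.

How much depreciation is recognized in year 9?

$605

Depreciable base = $27,925 − $700 = $27,225.
Sum of the years' digits = 9+8+7+6+5+4+3+2+1 = 45.
Year 1: $27,225 × 9/45 = $5,445. Book value $22,480.
Year 2: $27,225 × 8/45 = $4,840. Book value $17,640.
Year 3: $27,225 × 7/45 = $4,235. Book value $13,405.
Year 4: $27,225 × 6/45 = $3,630. Book value $9,775.
Year 5: $27,225 × 5/45 = $3,025. Book value $6,750.
Year 6: $27,225 × 4/45 = $2,420. Book value $4,330.
Year 7: $27,225 × 3/45 = $1,815. Book value $2,515.
Year 8: $27,225 × 2/45 = $1,210. Book value $1,305.
Year 9: $27,225 × 1/45 = $605. Book value $700.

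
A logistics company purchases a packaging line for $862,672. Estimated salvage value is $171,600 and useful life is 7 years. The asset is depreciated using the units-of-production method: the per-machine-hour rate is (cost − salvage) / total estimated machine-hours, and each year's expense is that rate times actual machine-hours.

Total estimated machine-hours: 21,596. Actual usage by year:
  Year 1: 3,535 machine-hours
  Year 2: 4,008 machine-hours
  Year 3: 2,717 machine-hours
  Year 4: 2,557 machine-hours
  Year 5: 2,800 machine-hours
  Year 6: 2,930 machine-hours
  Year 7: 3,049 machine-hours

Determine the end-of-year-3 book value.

$534,352

Depreciable base = $862,672 − $171,600 = $691,072.
Rate = $691,072 / 21,596 machine-hours = $32 per machine-hour.
Year 1: 3,535 × $32 = $113,120. Book value $749,552.
Year 2: 4,008 × $32 = $128,256. Book value $621,296.
Year 3: 2,717 × $32 = $86,944. Book value $534,352.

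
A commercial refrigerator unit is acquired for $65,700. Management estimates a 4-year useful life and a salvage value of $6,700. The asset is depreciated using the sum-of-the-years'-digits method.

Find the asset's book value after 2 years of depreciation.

$24,400

Depreciable base = $65,700 − $6,700 = $59,000.
Sum of the years' digits = 4+3+2+1 = 10.
Year 1: $59,000 × 4/10 = $23,600. Book value $42,100.
Year 2: $59,000 × 3/10 = $17,700. Book value $24,400.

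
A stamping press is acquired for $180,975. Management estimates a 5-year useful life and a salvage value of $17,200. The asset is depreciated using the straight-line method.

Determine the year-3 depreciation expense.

$32,755

Depreciable base = $180,975 − $17,200 = $163,775.
Annual expense = $163,775 / 5 = $32,755.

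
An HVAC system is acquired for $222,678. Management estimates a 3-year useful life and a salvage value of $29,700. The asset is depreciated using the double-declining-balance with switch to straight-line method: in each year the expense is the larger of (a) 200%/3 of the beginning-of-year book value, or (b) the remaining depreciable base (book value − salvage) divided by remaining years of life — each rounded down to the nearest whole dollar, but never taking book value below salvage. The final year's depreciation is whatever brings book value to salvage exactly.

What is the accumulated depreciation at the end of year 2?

Depreciable base = $222,678 − $29,700 = $192,978.
Year 1: DB = ⌊$222,678 × 200%/3⌋ = $148,452; SL = ⌊$192,978/3⌋ = $64,326 → take DB $148,452. Book value $74,226.
Year 2: DB = ⌊$74,226 × 200%/3⌋ = $49,484; SL = ⌊$44,526/2⌋ = $22,263 → take DB $49,484, capped at $44,526. Book value $29,700.
Accumulated through year 2 = $222,678 − $29,700 = $192,978.

$192,978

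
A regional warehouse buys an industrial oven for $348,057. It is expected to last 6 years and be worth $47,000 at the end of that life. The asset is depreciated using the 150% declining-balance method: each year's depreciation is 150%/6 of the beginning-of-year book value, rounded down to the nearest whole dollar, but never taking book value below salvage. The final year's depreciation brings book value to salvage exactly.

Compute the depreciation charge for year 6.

Depreciable base = $348,057 − $47,000 = $301,057.
Year 1: ⌊$348,057 × 150%/6⌋ = $87,014. Book value $261,043.
Year 2: ⌊$261,043 × 150%/6⌋ = $65,260. Book value $195,783.
Year 3: ⌊$195,783 × 150%/6⌋ = $48,945. Book value $146,838.
Year 4: ⌊$146,838 × 150%/6⌋ = $36,709. Book value $110,129.
Year 5: ⌊$110,129 × 150%/6⌋ = $27,532. Book value $82,597.
Year 6 (final): $82,597 − $47,000 = $35,597. Book value $47,000.

$35,597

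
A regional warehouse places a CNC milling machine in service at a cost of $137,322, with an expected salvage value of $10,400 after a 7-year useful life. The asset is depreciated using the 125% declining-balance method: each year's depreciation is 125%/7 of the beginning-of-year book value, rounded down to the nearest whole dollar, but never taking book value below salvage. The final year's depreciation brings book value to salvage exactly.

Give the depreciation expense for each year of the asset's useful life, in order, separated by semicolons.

$24,521; $20,143; $16,546; $13,591; $11,164; $9,170; $31,787

Depreciable base = $137,322 − $10,400 = $126,922.
Year 1: ⌊$137,322 × 125%/7⌋ = $24,521. Book value $112,801.
Year 2: ⌊$112,801 × 125%/7⌋ = $20,143. Book value $92,658.
Year 3: ⌊$92,658 × 125%/7⌋ = $16,546. Book value $76,112.
Year 4: ⌊$76,112 × 125%/7⌋ = $13,591. Book value $62,521.
Year 5: ⌊$62,521 × 125%/7⌋ = $11,164. Book value $51,357.
Year 6: ⌊$51,357 × 125%/7⌋ = $9,170. Book value $42,187.
Year 7 (final): $42,187 − $10,400 = $31,787. Book value $10,400.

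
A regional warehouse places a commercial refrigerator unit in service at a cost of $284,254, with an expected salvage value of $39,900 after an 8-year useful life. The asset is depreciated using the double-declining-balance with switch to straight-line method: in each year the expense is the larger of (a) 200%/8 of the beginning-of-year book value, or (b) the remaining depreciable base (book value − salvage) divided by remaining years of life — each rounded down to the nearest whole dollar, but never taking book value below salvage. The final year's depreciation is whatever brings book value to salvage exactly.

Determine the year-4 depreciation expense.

$29,980

Depreciable base = $284,254 − $39,900 = $244,354.
Year 1: DB = ⌊$284,254 × 200%/8⌋ = $71,063; SL = ⌊$244,354/8⌋ = $30,544 → take DB $71,063. Book value $213,191.
Year 2: DB = ⌊$213,191 × 200%/8⌋ = $53,297; SL = ⌊$173,291/7⌋ = $24,755 → take DB $53,297. Book value $159,894.
Year 3: DB = ⌊$159,894 × 200%/8⌋ = $39,973; SL = ⌊$119,994/6⌋ = $19,999 → take DB $39,973. Book value $119,921.
Year 4: DB = ⌊$119,921 × 200%/8⌋ = $29,980; SL = ⌊$80,021/5⌋ = $16,004 → take DB $29,980. Book value $89,941.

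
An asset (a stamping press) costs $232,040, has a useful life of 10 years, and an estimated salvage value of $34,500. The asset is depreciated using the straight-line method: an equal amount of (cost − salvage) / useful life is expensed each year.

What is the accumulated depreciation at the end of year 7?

Depreciable base = $232,040 − $34,500 = $197,540.
Annual expense = $197,540 / 10 = $19,754.
End of year 1: book value $212,286.
End of year 2: book value $192,532.
End of year 3: book value $172,778.
End of year 4: book value $153,024.
End of year 5: book value $133,270.
End of year 6: book value $113,516.
End of year 7: book value $93,762.
Accumulated through year 7 = $232,040 − $93,762 = $138,278.

$138,278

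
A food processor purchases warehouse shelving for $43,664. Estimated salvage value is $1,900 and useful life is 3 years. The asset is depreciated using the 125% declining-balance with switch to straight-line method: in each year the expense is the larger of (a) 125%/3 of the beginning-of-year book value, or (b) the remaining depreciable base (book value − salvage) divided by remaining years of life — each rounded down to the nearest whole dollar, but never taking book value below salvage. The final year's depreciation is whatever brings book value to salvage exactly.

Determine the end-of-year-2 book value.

Depreciable base = $43,664 − $1,900 = $41,764.
Year 1: DB = ⌊$43,664 × 125%/3⌋ = $18,193; SL = ⌊$41,764/3⌋ = $13,921 → take DB $18,193. Book value $25,471.
Year 2: DB = ⌊$25,471 × 125%/3⌋ = $10,612; SL = ⌊$23,571/2⌋ = $11,785 → take SL $11,785. Book value $13,686.

$13,686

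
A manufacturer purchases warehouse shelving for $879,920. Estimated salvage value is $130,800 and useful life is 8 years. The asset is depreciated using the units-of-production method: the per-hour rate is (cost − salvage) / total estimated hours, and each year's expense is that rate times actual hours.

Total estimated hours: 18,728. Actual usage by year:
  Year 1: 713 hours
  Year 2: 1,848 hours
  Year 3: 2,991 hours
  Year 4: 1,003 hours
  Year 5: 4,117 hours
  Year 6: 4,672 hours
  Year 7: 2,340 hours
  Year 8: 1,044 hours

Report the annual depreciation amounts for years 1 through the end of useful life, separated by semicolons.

$28,520; $73,920; $119,640; $40,120; $164,680; $186,880; $93,600; $41,760

Depreciable base = $879,920 − $130,800 = $749,120.
Rate = $749,120 / 18,728 hours = $40 per hour.
Year 1: 713 × $40 = $28,520. Book value $851,400.
Year 2: 1,848 × $40 = $73,920. Book value $777,480.
Year 3: 2,991 × $40 = $119,640. Book value $657,840.
Year 4: 1,003 × $40 = $40,120. Book value $617,720.
Year 5: 4,117 × $40 = $164,680. Book value $453,040.
Year 6: 4,672 × $40 = $186,880. Book value $266,160.
Year 7: 2,340 × $40 = $93,600. Book value $172,560.
Year 8: 1,044 × $40 = $41,760. Book value $130,800.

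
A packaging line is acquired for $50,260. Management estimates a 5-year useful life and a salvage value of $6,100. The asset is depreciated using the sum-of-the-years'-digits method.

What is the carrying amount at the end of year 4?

Depreciable base = $50,260 − $6,100 = $44,160.
Sum of the years' digits = 5+4+3+2+1 = 15.
Year 1: $44,160 × 5/15 = $14,720. Book value $35,540.
Year 2: $44,160 × 4/15 = $11,776. Book value $23,764.
Year 3: $44,160 × 3/15 = $8,832. Book value $14,932.
Year 4: $44,160 × 2/15 = $5,888. Book value $9,044.

$9,044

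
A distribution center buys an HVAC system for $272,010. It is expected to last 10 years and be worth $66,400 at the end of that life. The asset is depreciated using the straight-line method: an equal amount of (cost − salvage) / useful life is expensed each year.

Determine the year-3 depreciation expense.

Depreciable base = $272,010 − $66,400 = $205,610.
Annual expense = $205,610 / 10 = $20,561.

$20,561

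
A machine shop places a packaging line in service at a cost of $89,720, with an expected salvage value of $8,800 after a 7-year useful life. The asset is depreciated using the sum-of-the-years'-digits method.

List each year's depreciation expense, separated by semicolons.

$20,230; $17,340; $14,450; $11,560; $8,670; $5,780; $2,890

Depreciable base = $89,720 − $8,800 = $80,920.
Sum of the years' digits = 7+6+5+4+3+2+1 = 28.
Year 1: $80,920 × 7/28 = $20,230. Book value $69,490.
Year 2: $80,920 × 6/28 = $17,340. Book value $52,150.
Year 3: $80,920 × 5/28 = $14,450. Book value $37,700.
Year 4: $80,920 × 4/28 = $11,560. Book value $26,140.
Year 5: $80,920 × 3/28 = $8,670. Book value $17,470.
Year 6: $80,920 × 2/28 = $5,780. Book value $11,690.
Year 7: $80,920 × 1/28 = $2,890. Book value $8,800.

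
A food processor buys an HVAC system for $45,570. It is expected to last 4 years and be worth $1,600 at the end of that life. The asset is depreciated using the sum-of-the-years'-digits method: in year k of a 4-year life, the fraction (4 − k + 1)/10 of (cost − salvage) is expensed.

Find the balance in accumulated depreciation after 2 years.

$30,779

Depreciable base = $45,570 − $1,600 = $43,970.
Sum of the years' digits = 4+3+2+1 = 10.
Year 1: $43,970 × 4/10 = $17,588. Book value $27,982.
Year 2: $43,970 × 3/10 = $13,191. Book value $14,791.
Accumulated through year 2 = $45,570 − $14,791 = $30,779.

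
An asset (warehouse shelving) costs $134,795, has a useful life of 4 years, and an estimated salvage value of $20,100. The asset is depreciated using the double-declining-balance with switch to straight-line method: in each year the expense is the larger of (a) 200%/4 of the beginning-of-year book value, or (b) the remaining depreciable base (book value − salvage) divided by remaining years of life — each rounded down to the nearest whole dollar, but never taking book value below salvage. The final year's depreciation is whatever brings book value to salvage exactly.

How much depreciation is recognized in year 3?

$13,599

Depreciable base = $134,795 − $20,100 = $114,695.
Year 1: DB = ⌊$134,795 × 200%/4⌋ = $67,397; SL = ⌊$114,695/4⌋ = $28,673 → take DB $67,397. Book value $67,398.
Year 2: DB = ⌊$67,398 × 200%/4⌋ = $33,699; SL = ⌊$47,298/3⌋ = $15,766 → take DB $33,699. Book value $33,699.
Year 3: DB = ⌊$33,699 × 200%/4⌋ = $16,849; SL = ⌊$13,599/2⌋ = $6,799 → take DB $16,849, capped at $13,599. Book value $20,100.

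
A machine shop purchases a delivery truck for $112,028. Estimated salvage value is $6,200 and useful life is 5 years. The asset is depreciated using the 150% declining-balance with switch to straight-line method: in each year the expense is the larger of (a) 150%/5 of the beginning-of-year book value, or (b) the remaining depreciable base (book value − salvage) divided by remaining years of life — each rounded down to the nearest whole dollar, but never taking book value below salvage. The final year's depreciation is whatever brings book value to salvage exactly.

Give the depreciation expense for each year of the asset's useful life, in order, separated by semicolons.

$33,608; $23,526; $16,468; $16,113; $16,113

Depreciable base = $112,028 − $6,200 = $105,828.
Year 1: DB = ⌊$112,028 × 150%/5⌋ = $33,608; SL = ⌊$105,828/5⌋ = $21,165 → take DB $33,608. Book value $78,420.
Year 2: DB = ⌊$78,420 × 150%/5⌋ = $23,526; SL = ⌊$72,220/4⌋ = $18,055 → take DB $23,526. Book value $54,894.
Year 3: DB = ⌊$54,894 × 150%/5⌋ = $16,468; SL = ⌊$48,694/3⌋ = $16,231 → take DB $16,468. Book value $38,426.
Year 4: DB = ⌊$38,426 × 150%/5⌋ = $11,527; SL = ⌊$32,226/2⌋ = $16,113 → take SL $16,113. Book value $22,313.
Year 5 (final): $22,313 − $6,200 = $16,113. Book value $6,200.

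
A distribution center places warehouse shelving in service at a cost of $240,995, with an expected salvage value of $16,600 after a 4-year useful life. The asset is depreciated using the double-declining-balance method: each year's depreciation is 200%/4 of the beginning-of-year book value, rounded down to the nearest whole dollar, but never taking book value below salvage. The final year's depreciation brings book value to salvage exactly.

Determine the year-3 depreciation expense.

$30,124

Depreciable base = $240,995 − $16,600 = $224,395.
Year 1: ⌊$240,995 × 200%/4⌋ = $120,497. Book value $120,498.
Year 2: ⌊$120,498 × 200%/4⌋ = $60,249. Book value $60,249.
Year 3: ⌊$60,249 × 200%/4⌋ = $30,124. Book value $30,125.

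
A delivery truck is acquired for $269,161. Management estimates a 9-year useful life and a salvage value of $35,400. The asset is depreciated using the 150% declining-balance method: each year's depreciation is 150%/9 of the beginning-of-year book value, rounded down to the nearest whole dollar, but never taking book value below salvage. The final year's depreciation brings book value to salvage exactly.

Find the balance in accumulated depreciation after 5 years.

$160,990

Depreciable base = $269,161 − $35,400 = $233,761.
Year 1: ⌊$269,161 × 150%/9⌋ = $44,860. Book value $224,301.
Year 2: ⌊$224,301 × 150%/9⌋ = $37,383. Book value $186,918.
Year 3: ⌊$186,918 × 150%/9⌋ = $31,153. Book value $155,765.
Year 4: ⌊$155,765 × 150%/9⌋ = $25,960. Book value $129,805.
Year 5: ⌊$129,805 × 150%/9⌋ = $21,634. Book value $108,171.
Accumulated through year 5 = $269,161 − $108,171 = $160,990.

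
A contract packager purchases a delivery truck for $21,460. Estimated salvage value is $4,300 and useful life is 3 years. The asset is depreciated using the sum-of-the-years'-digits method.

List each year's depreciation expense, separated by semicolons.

$8,580; $5,720; $2,860

Depreciable base = $21,460 − $4,300 = $17,160.
Sum of the years' digits = 3+2+1 = 6.
Year 1: $17,160 × 3/6 = $8,580. Book value $12,880.
Year 2: $17,160 × 2/6 = $5,720. Book value $7,160.
Year 3: $17,160 × 1/6 = $2,860. Book value $4,300.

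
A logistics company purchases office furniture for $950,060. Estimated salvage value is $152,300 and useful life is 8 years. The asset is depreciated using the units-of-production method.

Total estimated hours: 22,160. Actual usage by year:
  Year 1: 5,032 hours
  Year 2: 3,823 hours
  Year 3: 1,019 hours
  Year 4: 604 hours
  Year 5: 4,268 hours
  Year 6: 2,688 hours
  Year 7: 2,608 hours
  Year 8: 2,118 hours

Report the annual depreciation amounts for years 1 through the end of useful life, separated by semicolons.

$181,152; $137,628; $36,684; $21,744; $153,648; $96,768; $93,888; $76,248

Depreciable base = $950,060 − $152,300 = $797,760.
Rate = $797,760 / 22,160 hours = $36 per hour.
Year 1: 5,032 × $36 = $181,152. Book value $768,908.
Year 2: 3,823 × $36 = $137,628. Book value $631,280.
Year 3: 1,019 × $36 = $36,684. Book value $594,596.
Year 4: 604 × $36 = $21,744. Book value $572,852.
Year 5: 4,268 × $36 = $153,648. Book value $419,204.
Year 6: 2,688 × $36 = $96,768. Book value $322,436.
Year 7: 2,608 × $36 = $93,888. Book value $228,548.
Year 8: 2,118 × $36 = $76,248. Book value $152,300.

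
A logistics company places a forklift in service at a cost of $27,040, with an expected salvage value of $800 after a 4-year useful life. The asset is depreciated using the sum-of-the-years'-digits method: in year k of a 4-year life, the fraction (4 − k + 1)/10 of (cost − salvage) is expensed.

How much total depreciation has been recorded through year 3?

$23,616

Depreciable base = $27,040 − $800 = $26,240.
Sum of the years' digits = 4+3+2+1 = 10.
Year 1: $26,240 × 4/10 = $10,496. Book value $16,544.
Year 2: $26,240 × 3/10 = $7,872. Book value $8,672.
Year 3: $26,240 × 2/10 = $5,248. Book value $3,424.
Accumulated through year 3 = $27,040 − $3,424 = $23,616.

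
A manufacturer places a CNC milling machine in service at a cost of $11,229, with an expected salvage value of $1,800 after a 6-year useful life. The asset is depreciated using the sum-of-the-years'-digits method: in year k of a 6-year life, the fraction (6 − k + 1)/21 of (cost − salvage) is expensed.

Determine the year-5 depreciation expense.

$898

Depreciable base = $11,229 − $1,800 = $9,429.
Sum of the years' digits = 6+5+4+3+2+1 = 21.
Year 1: $9,429 × 6/21 = $2,694. Book value $8,535.
Year 2: $9,429 × 5/21 = $2,245. Book value $6,290.
Year 3: $9,429 × 4/21 = $1,796. Book value $4,494.
Year 4: $9,429 × 3/21 = $1,347. Book value $3,147.
Year 5: $9,429 × 2/21 = $898. Book value $2,249.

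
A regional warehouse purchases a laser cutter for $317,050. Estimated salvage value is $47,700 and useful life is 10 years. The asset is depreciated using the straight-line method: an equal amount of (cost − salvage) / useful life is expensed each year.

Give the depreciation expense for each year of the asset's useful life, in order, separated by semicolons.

Depreciable base = $317,050 − $47,700 = $269,350.
Annual expense = $269,350 / 10 = $26,935.
End of year 1: book value $290,115.
End of year 2: book value $263,180.
End of year 3: book value $236,245.
End of year 4: book value $209,310.
End of year 5: book value $182,375.
End of year 6: book value $155,440.
End of year 7: book value $128,505.
End of year 8: book value $101,570.
End of year 9: book value $74,635.
End of year 10: book value $47,700.

$26,935; $26,935; $26,935; $26,935; $26,935; $26,935; $26,935; $26,935; $26,935; $26,935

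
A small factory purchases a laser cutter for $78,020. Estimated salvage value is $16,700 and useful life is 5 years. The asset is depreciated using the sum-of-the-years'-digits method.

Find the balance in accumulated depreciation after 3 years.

Depreciable base = $78,020 − $16,700 = $61,320.
Sum of the years' digits = 5+4+3+2+1 = 15.
Year 1: $61,320 × 5/15 = $20,440. Book value $57,580.
Year 2: $61,320 × 4/15 = $16,352. Book value $41,228.
Year 3: $61,320 × 3/15 = $12,264. Book value $28,964.
Accumulated through year 3 = $78,020 − $28,964 = $49,056.

$49,056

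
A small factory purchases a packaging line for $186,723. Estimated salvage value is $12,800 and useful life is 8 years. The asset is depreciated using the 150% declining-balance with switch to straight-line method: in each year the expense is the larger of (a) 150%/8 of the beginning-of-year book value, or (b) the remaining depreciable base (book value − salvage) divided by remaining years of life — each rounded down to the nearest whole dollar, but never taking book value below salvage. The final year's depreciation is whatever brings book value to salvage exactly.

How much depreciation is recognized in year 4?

$18,779

Depreciable base = $186,723 − $12,800 = $173,923.
Year 1: DB = ⌊$186,723 × 150%/8⌋ = $35,010; SL = ⌊$173,923/8⌋ = $21,740 → take DB $35,010. Book value $151,713.
Year 2: DB = ⌊$151,713 × 150%/8⌋ = $28,446; SL = ⌊$138,913/7⌋ = $19,844 → take DB $28,446. Book value $123,267.
Year 3: DB = ⌊$123,267 × 150%/8⌋ = $23,112; SL = ⌊$110,467/6⌋ = $18,411 → take DB $23,112. Book value $100,155.
Year 4: DB = ⌊$100,155 × 150%/8⌋ = $18,779; SL = ⌊$87,355/5⌋ = $17,471 → take DB $18,779. Book value $81,376.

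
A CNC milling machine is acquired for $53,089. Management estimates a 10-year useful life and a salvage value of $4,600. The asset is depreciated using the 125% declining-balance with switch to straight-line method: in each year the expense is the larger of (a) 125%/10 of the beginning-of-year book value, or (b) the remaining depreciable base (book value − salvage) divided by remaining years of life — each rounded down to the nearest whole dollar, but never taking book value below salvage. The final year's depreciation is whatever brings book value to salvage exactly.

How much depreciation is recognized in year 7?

$4,420

Depreciable base = $53,089 − $4,600 = $48,489.
Year 1: DB = ⌊$53,089 × 125%/10⌋ = $6,636; SL = ⌊$48,489/10⌋ = $4,848 → take DB $6,636. Book value $46,453.
Year 2: DB = ⌊$46,453 × 125%/10⌋ = $5,806; SL = ⌊$41,853/9⌋ = $4,650 → take DB $5,806. Book value $40,647.
Year 3: DB = ⌊$40,647 × 125%/10⌋ = $5,080; SL = ⌊$36,047/8⌋ = $4,505 → take DB $5,080. Book value $35,567.
Year 4: DB = ⌊$35,567 × 125%/10⌋ = $4,445; SL = ⌊$30,967/7⌋ = $4,423 → take DB $4,445. Book value $31,122.
Year 5: DB = ⌊$31,122 × 125%/10⌋ = $3,890; SL = ⌊$26,522/6⌋ = $4,420 → take SL $4,420. Book value $26,702.
Year 6: DB = ⌊$26,702 × 125%/10⌋ = $3,337; SL = ⌊$22,102/5⌋ = $4,420 → take SL $4,420. Book value $22,282.
Year 7: DB = ⌊$22,282 × 125%/10⌋ = $2,785; SL = ⌊$17,682/4⌋ = $4,420 → take SL $4,420. Book value $17,862.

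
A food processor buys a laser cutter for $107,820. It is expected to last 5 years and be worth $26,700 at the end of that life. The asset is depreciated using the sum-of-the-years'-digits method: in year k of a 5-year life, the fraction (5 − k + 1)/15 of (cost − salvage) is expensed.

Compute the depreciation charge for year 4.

Depreciable base = $107,820 − $26,700 = $81,120.
Sum of the years' digits = 5+4+3+2+1 = 15.
Year 1: $81,120 × 5/15 = $27,040. Book value $80,780.
Year 2: $81,120 × 4/15 = $21,632. Book value $59,148.
Year 3: $81,120 × 3/15 = $16,224. Book value $42,924.
Year 4: $81,120 × 2/15 = $10,816. Book value $32,108.

$10,816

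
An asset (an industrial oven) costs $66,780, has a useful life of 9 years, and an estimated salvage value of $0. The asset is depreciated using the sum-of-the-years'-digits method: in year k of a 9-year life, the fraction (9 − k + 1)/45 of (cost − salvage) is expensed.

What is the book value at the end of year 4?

Depreciable base = $66,780 − $0 = $66,780.
Sum of the years' digits = 9+8+7+6+5+4+3+2+1 = 45.
Year 1: $66,780 × 9/45 = $13,356. Book value $53,424.
Year 2: $66,780 × 8/45 = $11,872. Book value $41,552.
Year 3: $66,780 × 7/45 = $10,388. Book value $31,164.
Year 4: $66,780 × 6/45 = $8,904. Book value $22,260.

$22,260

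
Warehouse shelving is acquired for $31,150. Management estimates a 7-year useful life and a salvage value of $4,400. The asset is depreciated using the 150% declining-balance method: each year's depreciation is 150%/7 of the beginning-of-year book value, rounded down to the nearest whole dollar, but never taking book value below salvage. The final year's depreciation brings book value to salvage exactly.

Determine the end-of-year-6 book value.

$7,330

Depreciable base = $31,150 − $4,400 = $26,750.
Year 1: ⌊$31,150 × 150%/7⌋ = $6,675. Book value $24,475.
Year 2: ⌊$24,475 × 150%/7⌋ = $5,244. Book value $19,231.
Year 3: ⌊$19,231 × 150%/7⌋ = $4,120. Book value $15,111.
Year 4: ⌊$15,111 × 150%/7⌋ = $3,238. Book value $11,873.
Year 5: ⌊$11,873 × 150%/7⌋ = $2,544. Book value $9,329.
Year 6: ⌊$9,329 × 150%/7⌋ = $1,999. Book value $7,330.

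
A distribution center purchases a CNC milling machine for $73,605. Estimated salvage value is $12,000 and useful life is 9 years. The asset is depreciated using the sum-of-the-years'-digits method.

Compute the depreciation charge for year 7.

$4,107

Depreciable base = $73,605 − $12,000 = $61,605.
Sum of the years' digits = 9+8+7+6+5+4+3+2+1 = 45.
Year 1: $61,605 × 9/45 = $12,321. Book value $61,284.
Year 2: $61,605 × 8/45 = $10,952. Book value $50,332.
Year 3: $61,605 × 7/45 = $9,583. Book value $40,749.
Year 4: $61,605 × 6/45 = $8,214. Book value $32,535.
Year 5: $61,605 × 5/45 = $6,845. Book value $25,690.
Year 6: $61,605 × 4/45 = $5,476. Book value $20,214.
Year 7: $61,605 × 3/45 = $4,107. Book value $16,107.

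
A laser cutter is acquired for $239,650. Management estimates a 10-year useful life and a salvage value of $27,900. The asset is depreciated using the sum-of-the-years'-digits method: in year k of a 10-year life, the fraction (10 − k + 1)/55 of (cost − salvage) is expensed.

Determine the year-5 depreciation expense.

$23,100

Depreciable base = $239,650 − $27,900 = $211,750.
Sum of the years' digits = 10+9+8+7+6+5+4+3+2+1 = 55.
Year 1: $211,750 × 10/55 = $38,500. Book value $201,150.
Year 2: $211,750 × 9/55 = $34,650. Book value $166,500.
Year 3: $211,750 × 8/55 = $30,800. Book value $135,700.
Year 4: $211,750 × 7/55 = $26,950. Book value $108,750.
Year 5: $211,750 × 6/55 = $23,100. Book value $85,650.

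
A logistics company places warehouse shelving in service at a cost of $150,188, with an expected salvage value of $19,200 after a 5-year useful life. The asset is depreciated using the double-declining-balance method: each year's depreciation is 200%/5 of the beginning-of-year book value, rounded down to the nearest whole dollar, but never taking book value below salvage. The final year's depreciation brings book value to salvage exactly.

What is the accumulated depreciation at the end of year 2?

Depreciable base = $150,188 − $19,200 = $130,988.
Year 1: ⌊$150,188 × 200%/5⌋ = $60,075. Book value $90,113.
Year 2: ⌊$90,113 × 200%/5⌋ = $36,045. Book value $54,068.
Accumulated through year 2 = $150,188 − $54,068 = $96,120.

$96,120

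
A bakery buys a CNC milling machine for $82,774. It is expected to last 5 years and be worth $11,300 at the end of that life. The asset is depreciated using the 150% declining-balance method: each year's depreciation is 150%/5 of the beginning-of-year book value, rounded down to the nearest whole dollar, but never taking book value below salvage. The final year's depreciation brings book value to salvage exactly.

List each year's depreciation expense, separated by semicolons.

Depreciable base = $82,774 − $11,300 = $71,474.
Year 1: ⌊$82,774 × 150%/5⌋ = $24,832. Book value $57,942.
Year 2: ⌊$57,942 × 150%/5⌋ = $17,382. Book value $40,560.
Year 3: ⌊$40,560 × 150%/5⌋ = $12,168. Book value $28,392.
Year 4: ⌊$28,392 × 150%/5⌋ = $8,517. Book value $19,875.
Year 5 (final): $19,875 − $11,300 = $8,575. Book value $11,300.

$24,832; $17,382; $12,168; $8,517; $8,575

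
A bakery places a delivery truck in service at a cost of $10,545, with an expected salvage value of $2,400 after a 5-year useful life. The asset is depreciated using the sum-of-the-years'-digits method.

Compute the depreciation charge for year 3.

Depreciable base = $10,545 − $2,400 = $8,145.
Sum of the years' digits = 5+4+3+2+1 = 15.
Year 1: $8,145 × 5/15 = $2,715. Book value $7,830.
Year 2: $8,145 × 4/15 = $2,172. Book value $5,658.
Year 3: $8,145 × 3/15 = $1,629. Book value $4,029.

$1,629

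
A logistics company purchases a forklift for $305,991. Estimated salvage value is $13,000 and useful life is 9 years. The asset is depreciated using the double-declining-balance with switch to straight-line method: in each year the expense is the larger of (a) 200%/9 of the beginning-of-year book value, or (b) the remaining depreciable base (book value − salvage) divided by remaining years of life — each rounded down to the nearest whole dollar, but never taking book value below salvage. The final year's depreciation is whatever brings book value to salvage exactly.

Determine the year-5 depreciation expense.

Depreciable base = $305,991 − $13,000 = $292,991.
Year 1: DB = ⌊$305,991 × 200%/9⌋ = $67,998; SL = ⌊$292,991/9⌋ = $32,554 → take DB $67,998. Book value $237,993.
Year 2: DB = ⌊$237,993 × 200%/9⌋ = $52,887; SL = ⌊$224,993/8⌋ = $28,124 → take DB $52,887. Book value $185,106.
Year 3: DB = ⌊$185,106 × 200%/9⌋ = $41,134; SL = ⌊$172,106/7⌋ = $24,586 → take DB $41,134. Book value $143,972.
Year 4: DB = ⌊$143,972 × 200%/9⌋ = $31,993; SL = ⌊$130,972/6⌋ = $21,828 → take DB $31,993. Book value $111,979.
Year 5: DB = ⌊$111,979 × 200%/9⌋ = $24,884; SL = ⌊$98,979/5⌋ = $19,795 → take DB $24,884. Book value $87,095.

$24,884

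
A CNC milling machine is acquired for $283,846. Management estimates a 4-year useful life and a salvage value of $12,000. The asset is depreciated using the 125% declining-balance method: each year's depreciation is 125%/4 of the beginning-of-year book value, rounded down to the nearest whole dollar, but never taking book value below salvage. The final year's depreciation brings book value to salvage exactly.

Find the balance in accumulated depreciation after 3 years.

$191,608

Depreciable base = $283,846 − $12,000 = $271,846.
Year 1: ⌊$283,846 × 125%/4⌋ = $88,701. Book value $195,145.
Year 2: ⌊$195,145 × 125%/4⌋ = $60,982. Book value $134,163.
Year 3: ⌊$134,163 × 125%/4⌋ = $41,925. Book value $92,238.
Accumulated through year 3 = $283,846 − $92,238 = $191,608.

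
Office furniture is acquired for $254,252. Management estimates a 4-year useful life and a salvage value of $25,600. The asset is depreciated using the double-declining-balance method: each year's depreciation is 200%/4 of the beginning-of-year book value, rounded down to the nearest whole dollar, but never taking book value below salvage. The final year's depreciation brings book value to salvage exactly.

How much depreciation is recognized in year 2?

Depreciable base = $254,252 − $25,600 = $228,652.
Year 1: ⌊$254,252 × 200%/4⌋ = $127,126. Book value $127,126.
Year 2: ⌊$127,126 × 200%/4⌋ = $63,563. Book value $63,563.

$63,563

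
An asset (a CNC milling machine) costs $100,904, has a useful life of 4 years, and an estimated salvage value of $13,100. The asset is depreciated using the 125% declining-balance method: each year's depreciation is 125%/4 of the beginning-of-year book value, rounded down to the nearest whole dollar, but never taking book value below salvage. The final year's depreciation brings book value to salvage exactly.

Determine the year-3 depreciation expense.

Depreciable base = $100,904 − $13,100 = $87,804.
Year 1: ⌊$100,904 × 125%/4⌋ = $31,532. Book value $69,372.
Year 2: ⌊$69,372 × 125%/4⌋ = $21,678. Book value $47,694.
Year 3: ⌊$47,694 × 125%/4⌋ = $14,904. Book value $32,790.

$14,904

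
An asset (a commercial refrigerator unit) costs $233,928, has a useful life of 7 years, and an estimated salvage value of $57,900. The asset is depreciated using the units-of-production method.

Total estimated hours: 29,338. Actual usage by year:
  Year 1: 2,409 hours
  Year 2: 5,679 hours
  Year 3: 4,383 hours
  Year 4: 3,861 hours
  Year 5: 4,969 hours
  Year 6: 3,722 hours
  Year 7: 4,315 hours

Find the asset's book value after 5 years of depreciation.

Depreciable base = $233,928 − $57,900 = $176,028.
Rate = $176,028 / 29,338 hours = $6 per hour.
Year 1: 2,409 × $6 = $14,454. Book value $219,474.
Year 2: 5,679 × $6 = $34,074. Book value $185,400.
Year 3: 4,383 × $6 = $26,298. Book value $159,102.
Year 4: 3,861 × $6 = $23,166. Book value $135,936.
Year 5: 4,969 × $6 = $29,814. Book value $106,122.

$106,122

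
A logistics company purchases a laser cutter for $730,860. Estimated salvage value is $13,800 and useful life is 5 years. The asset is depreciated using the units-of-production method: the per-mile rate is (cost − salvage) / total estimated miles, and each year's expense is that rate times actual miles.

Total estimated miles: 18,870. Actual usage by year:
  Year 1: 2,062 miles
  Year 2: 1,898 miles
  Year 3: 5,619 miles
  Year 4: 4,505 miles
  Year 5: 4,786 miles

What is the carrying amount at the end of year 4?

$195,668

Depreciable base = $730,860 − $13,800 = $717,060.
Rate = $717,060 / 18,870 miles = $38 per mile.
Year 1: 2,062 × $38 = $78,356. Book value $652,504.
Year 2: 1,898 × $38 = $72,124. Book value $580,380.
Year 3: 5,619 × $38 = $213,522. Book value $366,858.
Year 4: 4,505 × $38 = $171,190. Book value $195,668.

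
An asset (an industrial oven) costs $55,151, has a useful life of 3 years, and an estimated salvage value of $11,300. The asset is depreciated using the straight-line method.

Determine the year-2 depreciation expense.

$14,617

Depreciable base = $55,151 − $11,300 = $43,851.
Annual expense = $43,851 / 3 = $14,617.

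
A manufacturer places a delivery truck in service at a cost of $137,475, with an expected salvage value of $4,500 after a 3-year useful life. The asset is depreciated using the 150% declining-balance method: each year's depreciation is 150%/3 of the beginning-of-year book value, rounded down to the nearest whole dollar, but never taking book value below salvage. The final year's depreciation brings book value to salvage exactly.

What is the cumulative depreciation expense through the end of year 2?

$103,106

Depreciable base = $137,475 − $4,500 = $132,975.
Year 1: ⌊$137,475 × 150%/3⌋ = $68,737. Book value $68,738.
Year 2: ⌊$68,738 × 150%/3⌋ = $34,369. Book value $34,369.
Accumulated through year 2 = $137,475 − $34,369 = $103,106.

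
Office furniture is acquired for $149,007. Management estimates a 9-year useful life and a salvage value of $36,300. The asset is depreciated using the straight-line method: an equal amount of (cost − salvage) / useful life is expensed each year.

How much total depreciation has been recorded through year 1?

Depreciable base = $149,007 − $36,300 = $112,707.
Annual expense = $112,707 / 9 = $12,523.
End of year 1: book value $136,484.
Accumulated through year 1 = $149,007 − $136,484 = $12,523.

$12,523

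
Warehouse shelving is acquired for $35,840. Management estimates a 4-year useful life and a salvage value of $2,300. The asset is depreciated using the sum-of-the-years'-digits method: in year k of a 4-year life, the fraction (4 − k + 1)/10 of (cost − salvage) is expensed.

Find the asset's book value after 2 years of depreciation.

Depreciable base = $35,840 − $2,300 = $33,540.
Sum of the years' digits = 4+3+2+1 = 10.
Year 1: $33,540 × 4/10 = $13,416. Book value $22,424.
Year 2: $33,540 × 3/10 = $10,062. Book value $12,362.

$12,362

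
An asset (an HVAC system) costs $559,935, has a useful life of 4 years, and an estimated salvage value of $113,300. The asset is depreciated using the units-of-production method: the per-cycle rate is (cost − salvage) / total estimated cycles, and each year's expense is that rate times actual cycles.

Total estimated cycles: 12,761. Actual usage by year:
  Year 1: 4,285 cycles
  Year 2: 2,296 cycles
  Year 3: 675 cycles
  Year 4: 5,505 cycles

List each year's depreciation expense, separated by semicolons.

$149,975; $80,360; $23,625; $192,675

Depreciable base = $559,935 − $113,300 = $446,635.
Rate = $446,635 / 12,761 cycles = $35 per cycle.
Year 1: 4,285 × $35 = $149,975. Book value $409,960.
Year 2: 2,296 × $35 = $80,360. Book value $329,600.
Year 3: 675 × $35 = $23,625. Book value $305,975.
Year 4: 5,505 × $35 = $192,675. Book value $113,300.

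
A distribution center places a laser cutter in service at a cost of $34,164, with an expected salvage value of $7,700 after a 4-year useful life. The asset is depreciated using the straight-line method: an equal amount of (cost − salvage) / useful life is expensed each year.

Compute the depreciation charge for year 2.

Depreciable base = $34,164 − $7,700 = $26,464.
Annual expense = $26,464 / 4 = $6,616.

$6,616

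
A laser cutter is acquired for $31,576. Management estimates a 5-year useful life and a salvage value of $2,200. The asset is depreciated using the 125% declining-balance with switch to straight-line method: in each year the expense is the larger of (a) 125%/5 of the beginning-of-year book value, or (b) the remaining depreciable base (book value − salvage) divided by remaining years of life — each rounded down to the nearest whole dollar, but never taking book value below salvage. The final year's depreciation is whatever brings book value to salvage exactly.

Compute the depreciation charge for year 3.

$5,187

Depreciable base = $31,576 − $2,200 = $29,376.
Year 1: DB = ⌊$31,576 × 125%/5⌋ = $7,894; SL = ⌊$29,376/5⌋ = $5,875 → take DB $7,894. Book value $23,682.
Year 2: DB = ⌊$23,682 × 125%/5⌋ = $5,920; SL = ⌊$21,482/4⌋ = $5,370 → take DB $5,920. Book value $17,762.
Year 3: DB = ⌊$17,762 × 125%/5⌋ = $4,440; SL = ⌊$15,562/3⌋ = $5,187 → take SL $5,187. Book value $12,575.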